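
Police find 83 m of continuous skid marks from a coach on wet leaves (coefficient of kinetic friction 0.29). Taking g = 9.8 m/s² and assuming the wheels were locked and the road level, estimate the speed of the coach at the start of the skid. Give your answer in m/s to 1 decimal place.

Initial speed ≈ 21.7 m/s

Deceleration a = μg = 0.29 × 9.8 = 2.842 m/s².
v = √(2a·d) = √(2 × 2.842 × 83) = √471.772 = 21.7203 m/s.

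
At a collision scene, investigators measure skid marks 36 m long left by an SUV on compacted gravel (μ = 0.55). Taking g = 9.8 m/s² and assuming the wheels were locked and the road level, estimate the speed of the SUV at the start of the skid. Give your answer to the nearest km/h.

Deceleration a = μg = 0.55 × 9.8 = 5.390 m/s².
v = √(2a·d) = √(2 × 5.390 × 36) = √388.080 = 19.6997 m/s.
= 19.6997 × 3.6 = 70.919 km/h.

Initial speed ≈ 71 km/h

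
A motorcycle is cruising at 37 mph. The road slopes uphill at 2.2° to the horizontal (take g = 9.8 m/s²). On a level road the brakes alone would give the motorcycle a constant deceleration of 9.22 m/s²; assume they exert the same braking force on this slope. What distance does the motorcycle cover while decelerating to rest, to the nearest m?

Braking distance ≈ 14 m

37 mph × 0.44704 = 16.5405 m/s.
Gravity along the uphill slope adds to the braking deceleration: a_eff = 9.220 + 9.8·sin 2.2° = 9.220 + 0.376 = 9.596 m/s².
Braking distance = v²/(2a) = 16.5405² / (2 × 9.596) = 273.588 / 19.192 = 14.255 m.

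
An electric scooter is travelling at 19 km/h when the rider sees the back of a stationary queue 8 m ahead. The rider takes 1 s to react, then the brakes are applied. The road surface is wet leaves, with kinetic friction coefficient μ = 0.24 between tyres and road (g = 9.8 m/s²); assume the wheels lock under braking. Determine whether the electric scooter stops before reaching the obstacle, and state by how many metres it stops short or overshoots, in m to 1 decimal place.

19 km/h ÷ 3.6 = 5.2778 m/s.
a = μg = 0.24 × 9.8 = 2.352 m/s².
Reaction distance = 5.2778 × 1 = 5.278 m.
Braking distance = v²/(2a) = 27.855 / 4.704 = 5.922 m.
Total stopping distance = 5.278 + 5.922 = 11.200 m, vs 8 m available — it cannot stop in time and overshoots by 11.200 − 8 = 3.200 m.

No — it overshoots by 3.2 m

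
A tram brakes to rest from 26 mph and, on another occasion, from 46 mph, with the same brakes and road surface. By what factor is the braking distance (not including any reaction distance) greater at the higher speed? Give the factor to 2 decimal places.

Factor ≈ 3.13

Braking distance d = v²/(2a), so with a fixed, d ∝ v².
Factor = (46/26)² = 1.7692² = 3.1301.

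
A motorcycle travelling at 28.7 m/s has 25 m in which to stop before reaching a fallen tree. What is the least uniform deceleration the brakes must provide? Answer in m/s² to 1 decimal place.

Required deceleration ≈ 16.5 m/s²

v² = 2a·d ⇒ a = v²/(2d) = 28.7000² / (2 × 25.000) = 823.690 / 50.000 = 16.4738 m/s².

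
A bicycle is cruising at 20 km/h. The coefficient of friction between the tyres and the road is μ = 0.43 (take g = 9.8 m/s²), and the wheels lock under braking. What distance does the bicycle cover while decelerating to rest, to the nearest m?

20 km/h ÷ 3.6 = 5.5556 m/s.
a = μg = 0.43 × 9.8 = 4.214 m/s².
Braking distance = v²/(2a) = 5.5556² / (2 × 4.214) = 30.865 / 8.428 = 3.662 m.

Braking distance ≈ 4 m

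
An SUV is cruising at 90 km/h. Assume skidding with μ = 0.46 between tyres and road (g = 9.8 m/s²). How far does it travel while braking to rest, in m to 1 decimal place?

90 km/h ÷ 3.6 = 25.0000 m/s.
a = μg = 0.46 × 9.8 = 4.508 m/s².
Braking distance = v²/(2a) = 25.0000² / (2 × 4.508) = 625.000 / 9.016 = 69.321 m.

Braking distance ≈ 69.3 m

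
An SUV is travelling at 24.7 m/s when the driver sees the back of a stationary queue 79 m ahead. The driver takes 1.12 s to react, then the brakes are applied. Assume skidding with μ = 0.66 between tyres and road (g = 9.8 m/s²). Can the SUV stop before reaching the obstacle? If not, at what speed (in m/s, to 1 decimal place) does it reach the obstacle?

Yes — it stops about 4.2 m short of the obstacle, so it never reaches it

a = μg = 0.66 × 9.8 = 6.468 m/s².
Reaction distance = 24.7000 × 1.12 = 27.664 m.
Braking distance = v²/(2a) = 610.090 / 12.936 = 47.162 m.
Total stopping distance = 27.664 + 47.162 = 74.826 m, vs 79 m available — it stops with 79 − 74.826 = 4.174 m to spare.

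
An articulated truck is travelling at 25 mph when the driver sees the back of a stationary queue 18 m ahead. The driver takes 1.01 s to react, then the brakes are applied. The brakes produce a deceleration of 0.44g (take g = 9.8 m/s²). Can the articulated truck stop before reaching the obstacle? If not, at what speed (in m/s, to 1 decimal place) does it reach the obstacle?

25 mph × 0.44704 = 11.1760 m/s.
a = 0.44 × 9.8 = 4.312 m/s².
Reaction distance = 11.1760 × 1.01 = 11.288 m.
Braking distance needed to stop: v²/(2a) = 124.903 / 8.624 = 14.483 m, so total needed = 11.288 + 14.483 = 25.771 m > 18 m — it cannot stop.
Distance remaining when braking begins: 18 − 11.288 = 6.712 m.
v² = v₀² − 2a·d = 124.903 − 2 × 4.312 × 6.712 = 67.019 m²/s².
v = √67.019 = 8.187 m/s.

No — it strikes the obstacle at 8.2 m/s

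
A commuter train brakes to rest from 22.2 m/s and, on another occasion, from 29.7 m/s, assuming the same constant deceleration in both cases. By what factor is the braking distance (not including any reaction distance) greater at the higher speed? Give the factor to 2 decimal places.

Braking distance d = v²/(2a), so with a fixed, d ∝ v².
Factor = (29.7/22.2)² = 1.3378² = 1.7897.

Factor ≈ 1.79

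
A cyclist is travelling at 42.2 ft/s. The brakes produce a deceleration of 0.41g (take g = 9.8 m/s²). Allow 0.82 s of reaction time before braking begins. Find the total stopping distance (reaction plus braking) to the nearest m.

42.2 ft/s × 0.3048 = 12.8626 m/s.
a = 0.41 × 9.8 = 4.018 m/s².
Reaction distance = v·t_r = 12.8626 × 0.82 = 10.547 m.
Braking distance = v²/(2a) = 12.8626² / (2 × 4.018) = 165.446 / 8.036 = 20.588 m.
Total = 10.547 + 20.588 = 31.135 m.

Total stopping distance ≈ 31 m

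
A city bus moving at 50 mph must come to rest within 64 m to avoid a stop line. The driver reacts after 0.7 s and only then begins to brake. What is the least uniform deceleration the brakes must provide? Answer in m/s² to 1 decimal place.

Required deceleration ≈ 5.2 m/s²

50 mph × 0.44704 = 22.3520 m/s.
Distance covered during reaction = 22.3520 × 0.7 = 15.646 m.
Distance available for braking: 64 − 15.646 = 48.354 m.
v² = 2a·d ⇒ a = v²/(2d) = 22.3520² / (2 × 48.354) = 499.612 / 96.708 = 5.1662 m/s².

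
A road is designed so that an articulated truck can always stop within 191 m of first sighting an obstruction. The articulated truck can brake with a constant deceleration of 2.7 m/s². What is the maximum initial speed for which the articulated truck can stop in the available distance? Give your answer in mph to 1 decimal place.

v²/(2a) = d ⇒ v = √(2 × 2.700 × 191) = √1031.40 = 32.1154 m/s.
32.1154 m/s ÷ 0.44704 = 71.840 mph.

Maximum speed ≈ 71.8 mph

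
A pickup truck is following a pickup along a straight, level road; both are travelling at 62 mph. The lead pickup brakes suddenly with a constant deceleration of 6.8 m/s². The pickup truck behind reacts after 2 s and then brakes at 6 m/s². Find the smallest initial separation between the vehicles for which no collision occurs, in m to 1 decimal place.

Minimum gap ≈ 63.0 m

62 mph × 0.44704 = 27.7165 m/s.
Leader travels v²/(2a_L) = 768.204 / 13.600 = 56.486 m before stopping.
Follower covers v·t_r = 27.7165 × 2 = 55.433 m while reacting, then v²/(2a_F) = 768.204 / 12.000 = 64.017 m while braking, for a total of 55.433 + 64.017 = 119.450 m.
Since a_F ≤ a_L and the follower starts braking later, the follower is never slower than the leader, so the closest approach is when both have stopped.
Minimum gap = 119.450 − 56.486 = 62.964 m.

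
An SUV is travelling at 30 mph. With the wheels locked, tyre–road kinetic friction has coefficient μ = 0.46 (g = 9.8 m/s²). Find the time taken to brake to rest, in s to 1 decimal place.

30 mph × 0.44704 = 13.4112 m/s.
a = μg = 0.46 × 9.8 = 4.508 m/s².
Braking time = v/a = 13.4112 / 4.508 = 2.975 s.

Braking time ≈ 3.0 s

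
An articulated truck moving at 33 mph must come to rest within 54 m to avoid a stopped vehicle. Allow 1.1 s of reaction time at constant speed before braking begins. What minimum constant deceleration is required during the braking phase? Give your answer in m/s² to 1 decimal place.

Required deceleration ≈ 2.9 m/s²

33 mph × 0.44704 = 14.7523 m/s.
Distance covered during reaction = 14.7523 × 1.1 = 16.228 m.
Distance available for braking: 54 − 16.228 = 37.772 m.
v² = 2a·d ⇒ a = v²/(2d) = 14.7523² / (2 × 37.772) = 217.630 / 75.544 = 2.8808 m/s².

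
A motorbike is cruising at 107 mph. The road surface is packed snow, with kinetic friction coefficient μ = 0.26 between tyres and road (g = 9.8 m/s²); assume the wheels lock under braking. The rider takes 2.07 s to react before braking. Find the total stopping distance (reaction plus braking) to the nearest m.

107 mph × 0.44704 = 47.8333 m/s.
a = μg = 0.26 × 9.8 = 2.548 m/s².
Reaction distance = v·t_r = 47.8333 × 2.07 = 99.015 m.
Braking distance = v²/(2a) = 47.8333² / (2 × 2.548) = 2288.025 / 5.096 = 448.984 m.
Total = 99.015 + 448.984 = 547.999 m.

Total stopping distance ≈ 548 m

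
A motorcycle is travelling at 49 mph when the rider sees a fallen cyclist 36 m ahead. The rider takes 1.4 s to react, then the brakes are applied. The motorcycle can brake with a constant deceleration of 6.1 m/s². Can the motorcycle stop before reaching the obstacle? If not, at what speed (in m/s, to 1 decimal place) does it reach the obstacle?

49 mph × 0.44704 = 21.9050 m/s.
Reaction distance = 21.9050 × 1.4 = 30.667 m.
Braking distance needed to stop: v²/(2a) = 479.829 / 12.200 = 39.330 m, so total needed = 30.667 + 39.330 = 69.997 m > 36 m — it cannot stop.
Distance remaining when braking begins: 36 − 30.667 = 5.333 m.
v² = v₀² − 2a·d = 479.829 − 2 × 6.100 × 5.333 = 414.766 m²/s².
v = √414.766 = 20.366 m/s.

No — it strikes the obstacle at 20.4 m/s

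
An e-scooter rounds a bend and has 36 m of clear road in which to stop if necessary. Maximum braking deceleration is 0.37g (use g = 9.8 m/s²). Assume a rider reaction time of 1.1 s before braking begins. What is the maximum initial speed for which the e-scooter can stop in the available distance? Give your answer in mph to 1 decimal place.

Maximum speed ≈ 28.3 mph

a = 0.37 × 9.8 = 3.626 m/s².
Stopping distance: v·t_r + v²/(2a) = 36 with t_r = 1.1 s and a = 3.626 m/s².
So v² + 7.977 v − 261.07 = 0.
Positive root: v = −a·t_r + √((a·t_r)² + 2a·d) = −3.989 + √(15.912 + 261.07) = 12.6538 m/s.
12.6538 m/s ÷ 0.44704 = 28.306 mph.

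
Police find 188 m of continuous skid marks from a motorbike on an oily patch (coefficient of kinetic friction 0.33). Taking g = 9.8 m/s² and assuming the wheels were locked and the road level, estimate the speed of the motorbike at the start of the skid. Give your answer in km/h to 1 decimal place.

Initial speed ≈ 125.5 km/h

Deceleration a = μg = 0.33 × 9.8 = 3.234 m/s².
v = √(2a·d) = √(2 × 3.234 × 188) = √1215.984 = 34.8710 m/s.
= 34.8710 × 3.6 = 125.536 km/h.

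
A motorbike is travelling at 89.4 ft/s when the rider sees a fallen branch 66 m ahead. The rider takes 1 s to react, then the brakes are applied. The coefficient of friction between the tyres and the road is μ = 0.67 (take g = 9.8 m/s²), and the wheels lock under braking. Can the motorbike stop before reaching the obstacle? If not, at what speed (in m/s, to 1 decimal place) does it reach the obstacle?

89.4 ft/s × 0.3048 = 27.2491 m/s.
a = μg = 0.67 × 9.8 = 6.566 m/s².
Reaction distance = 27.2491 × 1 = 27.249 m.
Braking distance needed to stop: v²/(2a) = 742.513 / 13.132 = 56.542 m, so total needed = 27.249 + 56.542 = 83.791 m > 66 m — it cannot stop.
Distance remaining when braking begins: 66 − 27.249 = 38.751 m.
v² = v₀² − 2a·d = 742.513 − 2 × 6.566 × 38.751 = 233.635 m²/s².
v = √233.635 = 15.285 m/s.

No — it strikes the obstacle at 15.3 m/s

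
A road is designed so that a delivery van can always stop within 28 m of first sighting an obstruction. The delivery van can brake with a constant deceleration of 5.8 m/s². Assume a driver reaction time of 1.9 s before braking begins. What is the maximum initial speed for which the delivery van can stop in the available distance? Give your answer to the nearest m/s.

Stopping distance: v·t_r + v²/(2a) = 28 with t_r = 1.9 s and a = 5.800 m/s².
So v² + 22.040 v − 324.80 = 0.
Positive root: v = −a·t_r + √((a·t_r)² + 2a·d) = −11.020 + √(121.440 + 324.80) = 10.1044 m/s.

Maximum speed ≈ 10 m/s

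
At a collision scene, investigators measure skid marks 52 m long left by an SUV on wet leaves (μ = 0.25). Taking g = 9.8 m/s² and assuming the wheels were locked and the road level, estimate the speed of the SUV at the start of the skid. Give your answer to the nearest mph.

Deceleration a = μg = 0.25 × 9.8 = 2.450 m/s².
v = √(2a·d) = √(2 × 2.450 × 52) = √254.800 = 15.9625 m/s.
= 15.9625 ÷ 0.44704 = 35.707 mph.

Initial speed ≈ 36 mph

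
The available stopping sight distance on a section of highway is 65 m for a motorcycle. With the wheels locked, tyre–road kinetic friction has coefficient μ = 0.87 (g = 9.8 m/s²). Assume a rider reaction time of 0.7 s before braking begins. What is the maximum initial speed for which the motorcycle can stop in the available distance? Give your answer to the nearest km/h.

Maximum speed ≈ 100 km/h

a = μg = 0.87 × 9.8 = 8.526 m/s².
Stopping distance: v·t_r + v²/(2a) = 65 with t_r = 0.7 s and a = 8.526 m/s².
So v² + 11.936 v − 1108.38 = 0.
Positive root: v = −a·t_r + √((a·t_r)² + 2a·d) = −5.968 + √(35.617 + 1108.38) = 27.8550 m/s.
27.8550 m/s × 3.6 = 100.278 km/h.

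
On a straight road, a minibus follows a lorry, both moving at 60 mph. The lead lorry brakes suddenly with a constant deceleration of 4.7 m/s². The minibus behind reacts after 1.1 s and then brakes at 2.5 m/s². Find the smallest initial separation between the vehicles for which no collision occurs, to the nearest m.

60 mph × 0.44704 = 26.8224 m/s.
Leader travels v²/(2a_L) = 719.441 / 9.400 = 76.536 m before stopping.
Follower covers v·t_r = 26.8224 × 1.1 = 29.505 m while reacting, then v²/(2a_F) = 719.441 / 5.000 = 143.888 m while braking, for a total of 29.505 + 143.888 = 173.393 m.
Since a_F ≤ a_L and the follower starts braking later, the follower is never slower than the leader, so the closest approach is when both have stopped.
Minimum gap = 173.393 − 76.536 = 96.857 m.

Minimum gap ≈ 97 m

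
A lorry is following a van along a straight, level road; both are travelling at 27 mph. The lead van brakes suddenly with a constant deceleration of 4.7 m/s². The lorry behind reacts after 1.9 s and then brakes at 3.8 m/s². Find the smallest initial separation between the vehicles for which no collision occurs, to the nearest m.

27 mph × 0.44704 = 12.0701 m/s.
Leader travels v²/(2a_L) = 145.687 / 9.400 = 15.499 m before stopping.
Follower covers v·t_r = 12.0701 × 1.9 = 22.933 m while reacting, then v²/(2a_F) = 145.687 / 7.600 = 19.169 m while braking, for a total of 22.933 + 19.169 = 42.102 m.
Since a_F ≤ a_L and the follower starts braking later, the follower is never slower than the leader, so the closest approach is when both have stopped.
Minimum gap = 42.102 − 15.499 = 26.603 m.

Minimum gap ≈ 27 m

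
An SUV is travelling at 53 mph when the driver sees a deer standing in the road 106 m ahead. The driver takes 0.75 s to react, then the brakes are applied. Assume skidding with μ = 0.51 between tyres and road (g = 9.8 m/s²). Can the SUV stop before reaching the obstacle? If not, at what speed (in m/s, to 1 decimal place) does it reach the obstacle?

53 mph × 0.44704 = 23.6931 m/s.
a = μg = 0.51 × 9.8 = 4.998 m/s².
Reaction distance = 23.6931 × 0.75 = 17.770 m.
Braking distance = v²/(2a) = 561.363 / 9.996 = 56.159 m.
Total stopping distance = 17.770 + 56.159 = 73.929 m, vs 106 m available — it stops with 106 − 73.929 = 32.071 m to spare.

Yes — it stops about 32.1 m short of the obstacle, so it never reaches it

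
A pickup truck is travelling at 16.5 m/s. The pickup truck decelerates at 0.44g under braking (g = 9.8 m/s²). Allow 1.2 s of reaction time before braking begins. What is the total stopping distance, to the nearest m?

Total stopping distance ≈ 51 m

a = 0.44 × 9.8 = 4.312 m/s².
Reaction distance = v·t_r = 16.5000 × 1.2 = 19.800 m.
Braking distance = v²/(2a) = 16.5000² / (2 × 4.312) = 272.250 / 8.624 = 31.569 m.
Total = 19.800 + 31.569 = 51.369 m.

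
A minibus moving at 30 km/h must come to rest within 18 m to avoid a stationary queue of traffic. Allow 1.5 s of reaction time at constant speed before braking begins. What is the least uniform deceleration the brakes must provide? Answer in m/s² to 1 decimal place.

Required deceleration ≈ 6.3 m/s²

30 km/h ÷ 3.6 = 8.3333 m/s.
Distance covered during reaction = 8.3333 × 1.5 = 12.500 m.
Distance available for braking: 18 − 12.500 = 5.500 m.
v² = 2a·d ⇒ a = v²/(2d) = 8.3333² / (2 × 5.500) = 69.444 / 11.000 = 6.3131 m/s².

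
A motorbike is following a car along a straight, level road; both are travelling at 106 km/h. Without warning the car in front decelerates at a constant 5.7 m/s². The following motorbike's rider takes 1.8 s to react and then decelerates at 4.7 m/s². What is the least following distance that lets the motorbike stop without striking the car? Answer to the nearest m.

106 km/h ÷ 3.6 = 29.4444 m/s.
Leader travels v²/(2a_L) = 866.973 / 11.400 = 76.050 m before stopping.
Follower covers v·t_r = 29.4444 × 1.8 = 53.000 m while reacting, then v²/(2a_F) = 866.973 / 9.400 = 92.231 m while braking, for a total of 53.000 + 92.231 = 145.231 m.
Since a_F ≤ a_L and the follower starts braking later, the follower is never slower than the leader, so the closest approach is when both have stopped.
Minimum gap = 145.231 − 76.050 = 69.181 m.

Minimum gap ≈ 69 m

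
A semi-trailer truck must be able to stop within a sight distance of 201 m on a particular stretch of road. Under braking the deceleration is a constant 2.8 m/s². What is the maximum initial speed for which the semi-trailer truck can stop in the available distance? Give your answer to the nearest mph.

Maximum speed ≈ 75 mph

v²/(2a) = d ⇒ v = √(2 × 2.800 × 201) = √1125.60 = 33.5500 m/s.
33.5500 m/s ÷ 0.44704 = 75.049 mph.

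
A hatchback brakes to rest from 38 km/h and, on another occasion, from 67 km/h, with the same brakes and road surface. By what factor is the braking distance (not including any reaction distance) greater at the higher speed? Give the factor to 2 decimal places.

Factor ≈ 3.11

Braking distance d = v²/(2a), so with a fixed, d ∝ v².
Factor = (67/38)² = 1.7632² = 3.1089.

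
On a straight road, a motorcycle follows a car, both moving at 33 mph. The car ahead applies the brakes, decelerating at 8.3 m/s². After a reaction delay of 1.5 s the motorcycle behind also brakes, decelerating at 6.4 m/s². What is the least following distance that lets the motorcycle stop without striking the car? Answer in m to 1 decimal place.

Minimum gap ≈ 26.0 m

33 mph × 0.44704 = 14.7523 m/s.
Leader travels v²/(2a_L) = 217.630 / 16.600 = 13.110 m before stopping.
Follower covers v·t_r = 14.7523 × 1.5 = 22.128 m while reacting, then v²/(2a_F) = 217.630 / 12.800 = 17.002 m while braking, for a total of 22.128 + 17.002 = 39.130 m.
Since a_F ≤ a_L and the follower starts braking later, the follower is never slower than the leader, so the closest approach is when both have stopped.
Minimum gap = 39.130 − 13.110 = 26.020 m.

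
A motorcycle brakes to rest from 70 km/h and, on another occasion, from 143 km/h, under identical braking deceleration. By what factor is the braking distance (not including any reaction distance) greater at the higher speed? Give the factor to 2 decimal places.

Braking distance d = v²/(2a), so with a fixed, d ∝ v².
Factor = (143/70)² = 2.0429² = 4.1734.

Factor ≈ 4.17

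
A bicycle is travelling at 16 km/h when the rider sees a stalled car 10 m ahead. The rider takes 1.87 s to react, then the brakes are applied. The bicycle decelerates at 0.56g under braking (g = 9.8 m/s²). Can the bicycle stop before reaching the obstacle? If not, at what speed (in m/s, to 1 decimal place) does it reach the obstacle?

No — it strikes the obstacle at 1.1 m/s

16 km/h ÷ 3.6 = 4.4444 m/s.
a = 0.56 × 9.8 = 5.488 m/s².
Reaction distance = 4.4444 × 1.87 = 8.311 m.
Braking distance needed to stop: v²/(2a) = 19.753 / 10.976 = 1.800 m, so total needed = 8.311 + 1.800 = 10.111 m > 10 m — it cannot stop.
Distance remaining when braking begins: 10 − 8.311 = 1.689 m.
v² = v₀² − 2a·d = 19.753 − 2 × 5.488 × 1.689 = 1.215 m²/s².
v = √1.215 = 1.102 m/s.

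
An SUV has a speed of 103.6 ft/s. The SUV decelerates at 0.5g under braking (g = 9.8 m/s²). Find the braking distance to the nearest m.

Braking distance ≈ 102 m

103.6 ft/s × 0.3048 = 31.5773 m/s.
a = 0.5 × 9.8 = 4.900 m/s².
Braking distance = v²/(2a) = 31.5773² / (2 × 4.900) = 997.126 / 9.800 = 101.748 m.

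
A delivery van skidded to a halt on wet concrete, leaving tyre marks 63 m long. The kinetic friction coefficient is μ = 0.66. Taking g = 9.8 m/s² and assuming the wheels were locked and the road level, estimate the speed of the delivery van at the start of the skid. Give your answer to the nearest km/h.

Deceleration a = μg = 0.66 × 9.8 = 6.468 m/s².
v = √(2a·d) = √(2 × 6.468 × 63) = √814.968 = 28.5476 m/s.
= 28.5476 × 3.6 = 102.771 km/h.

Initial speed ≈ 103 km/h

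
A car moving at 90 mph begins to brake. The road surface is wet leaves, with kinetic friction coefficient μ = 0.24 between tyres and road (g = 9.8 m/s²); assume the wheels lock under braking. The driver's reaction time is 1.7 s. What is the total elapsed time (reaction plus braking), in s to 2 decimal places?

90 mph × 0.44704 = 40.2336 m/s.
a = μg = 0.24 × 9.8 = 2.352 m/s².
Braking time = v/a = 40.2336 / 2.352 = 17.106 s.
Total = 1.7 + 17.106 = 18.806 s.

Total time ≈ 18.81 s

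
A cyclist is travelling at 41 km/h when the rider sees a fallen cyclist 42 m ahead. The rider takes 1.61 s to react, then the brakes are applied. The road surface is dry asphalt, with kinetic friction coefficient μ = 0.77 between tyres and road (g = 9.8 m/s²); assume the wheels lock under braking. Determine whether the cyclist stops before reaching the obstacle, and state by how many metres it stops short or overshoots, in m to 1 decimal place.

41 km/h ÷ 3.6 = 11.3889 m/s.
a = μg = 0.77 × 9.8 = 7.546 m/s².
Reaction distance = 11.3889 × 1.61 = 18.336 m.
Braking distance = v²/(2a) = 129.707 / 15.092 = 8.594 m.
Total stopping distance = 18.336 + 8.594 = 26.930 m, vs 42 m available — it stops with 42 − 26.930 = 15.070 m to spare.

Yes — it stops 15.1 m short of the obstacle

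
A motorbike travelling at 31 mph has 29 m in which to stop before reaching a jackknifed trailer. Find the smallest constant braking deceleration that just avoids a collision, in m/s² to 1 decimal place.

31 mph × 0.44704 = 13.8582 m/s.
v² = 2a·d ⇒ a = v²/(2d) = 13.8582² / (2 × 29.000) = 192.050 / 58.000 = 3.3112 m/s².

Required deceleration ≈ 3.3 m/s²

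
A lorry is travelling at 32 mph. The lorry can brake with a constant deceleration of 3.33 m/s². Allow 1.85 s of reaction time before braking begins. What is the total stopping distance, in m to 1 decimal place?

Total stopping distance ≈ 57.2 m

32 mph × 0.44704 = 14.3053 m/s.
Reaction distance = v·t_r = 14.3053 × 1.85 = 26.465 m.
Braking distance = v²/(2a) = 14.3053² / (2 × 3.330) = 204.642 / 6.660 = 30.727 m.
Total = 26.465 + 30.727 = 57.192 m.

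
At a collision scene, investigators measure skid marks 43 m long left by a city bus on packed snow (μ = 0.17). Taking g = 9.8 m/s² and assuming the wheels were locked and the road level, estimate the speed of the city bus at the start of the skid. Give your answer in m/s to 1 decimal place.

Initial speed ≈ 12.0 m/s

Deceleration a = μg = 0.17 × 9.8 = 1.666 m/s².
v = √(2a·d) = √(2 × 1.666 × 43) = √143.276 = 11.9698 m/s.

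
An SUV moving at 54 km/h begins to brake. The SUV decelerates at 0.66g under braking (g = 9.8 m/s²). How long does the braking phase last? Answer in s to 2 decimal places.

Braking time ≈ 2.32 s

54 km/h ÷ 3.6 = 15.0000 m/s.
a = 0.66 × 9.8 = 6.468 m/s².
Braking time = v/a = 15.0000 / 6.468 = 2.319 s.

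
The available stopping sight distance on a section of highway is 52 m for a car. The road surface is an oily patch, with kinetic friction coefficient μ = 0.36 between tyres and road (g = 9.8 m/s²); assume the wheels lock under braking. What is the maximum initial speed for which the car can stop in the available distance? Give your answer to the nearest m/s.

a = μg = 0.36 × 9.8 = 3.528 m/s².
v²/(2a) = d ⇒ v = √(2 × 3.528 × 52) = √366.91 = 19.1549 m/s.

Maximum speed ≈ 19 m/s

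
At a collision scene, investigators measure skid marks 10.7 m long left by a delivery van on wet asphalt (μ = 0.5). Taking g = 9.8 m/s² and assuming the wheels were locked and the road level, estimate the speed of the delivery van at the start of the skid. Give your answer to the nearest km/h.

Initial speed ≈ 37 km/h

Deceleration a = μg = 0.5 × 9.8 = 4.900 m/s².
v = √(2a·d) = √(2 × 4.900 × 10.7) = √104.860 = 10.2401 m/s.
= 10.2401 × 3.6 = 36.864 km/h.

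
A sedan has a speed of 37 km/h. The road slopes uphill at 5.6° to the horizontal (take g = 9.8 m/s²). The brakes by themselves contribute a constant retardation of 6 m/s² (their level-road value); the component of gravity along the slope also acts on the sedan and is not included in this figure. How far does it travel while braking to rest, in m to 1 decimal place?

Braking distance ≈ 7.6 m

37 km/h ÷ 3.6 = 10.2778 m/s.
Gravity along the uphill slope adds to the braking deceleration: a_eff = 6.000 + 9.8·sin 5.6° = 6.000 + 0.956 = 6.956 m/s².
Braking distance = v²/(2a) = 10.2778² / (2 × 6.956) = 105.633 / 13.912 = 7.593 m.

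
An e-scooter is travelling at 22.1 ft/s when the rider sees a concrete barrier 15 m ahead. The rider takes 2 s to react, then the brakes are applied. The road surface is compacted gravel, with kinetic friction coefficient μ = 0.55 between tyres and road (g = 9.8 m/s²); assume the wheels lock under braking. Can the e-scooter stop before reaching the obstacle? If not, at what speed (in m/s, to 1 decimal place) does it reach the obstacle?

22.1 ft/s × 0.3048 = 6.7361 m/s.
a = μg = 0.55 × 9.8 = 5.390 m/s².
Reaction distance = 6.7361 × 2 = 13.472 m.
Braking distance needed to stop: v²/(2a) = 45.375 / 10.780 = 4.209 m, so total needed = 13.472 + 4.209 = 17.681 m > 15 m — it cannot stop.
Distance remaining when braking begins: 15 − 13.472 = 1.528 m.
v² = v₀² − 2a·d = 45.375 − 2 × 5.390 × 1.528 = 28.903 m²/s².
v = √28.903 = 5.376 m/s.

No — it strikes the obstacle at 5.4 m/s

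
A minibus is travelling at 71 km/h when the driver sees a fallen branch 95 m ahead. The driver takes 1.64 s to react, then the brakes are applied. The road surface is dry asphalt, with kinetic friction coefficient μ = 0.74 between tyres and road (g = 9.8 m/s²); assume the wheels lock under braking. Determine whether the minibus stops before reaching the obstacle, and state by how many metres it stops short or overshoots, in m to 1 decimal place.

Yes — it stops 35.8 m short of the obstacle

71 km/h ÷ 3.6 = 19.7222 m/s.
a = μg = 0.74 × 9.8 = 7.252 m/s².
Reaction distance = 19.7222 × 1.64 = 32.344 m.
Braking distance = v²/(2a) = 388.965 / 14.504 = 26.818 m.
Total stopping distance = 32.344 + 26.818 = 59.162 m, vs 95 m available — it stops with 95 − 59.162 = 35.838 m to spare.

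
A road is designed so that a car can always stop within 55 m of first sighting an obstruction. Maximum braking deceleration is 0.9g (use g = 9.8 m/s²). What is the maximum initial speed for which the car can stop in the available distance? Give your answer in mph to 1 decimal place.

a = 0.9 × 9.8 = 8.820 m/s².
v²/(2a) = d ⇒ v = √(2 × 8.820 × 55) = √970.20 = 31.1480 m/s.
31.1480 m/s ÷ 0.44704 = 69.676 mph.

Maximum speed ≈ 69.7 mph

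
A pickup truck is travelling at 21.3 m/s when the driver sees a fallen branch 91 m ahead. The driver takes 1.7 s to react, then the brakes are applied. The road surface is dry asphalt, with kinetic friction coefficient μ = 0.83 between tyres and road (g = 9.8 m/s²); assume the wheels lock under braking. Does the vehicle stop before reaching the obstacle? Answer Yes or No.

Yes

a = μg = 0.83 × 9.8 = 8.134 m/s².
Reaction distance = 21.3000 × 1.7 = 36.210 m.
Braking distance = v²/(2a) = 453.690 / 16.268 = 27.888 m.
Total stopping distance = 36.210 + 27.888 = 64.098 m, vs 91 m available — it stops with 91 − 64.098 = 26.902 m to spare.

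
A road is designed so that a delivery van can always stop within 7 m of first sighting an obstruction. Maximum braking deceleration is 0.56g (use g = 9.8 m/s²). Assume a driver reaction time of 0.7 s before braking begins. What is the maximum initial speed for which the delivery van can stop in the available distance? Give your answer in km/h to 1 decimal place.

a = 0.56 × 9.8 = 5.488 m/s².
Stopping distance: v·t_r + v²/(2a) = 7 with t_r = 0.7 s and a = 5.488 m/s².
So v² + 7.683 v − 76.83 = 0.
Positive root: v = −a·t_r + √((a·t_r)² + 2a·d) = −3.842 + √(14.761 + 76.83) = 5.7283 m/s.
5.7283 m/s × 3.6 = 20.622 km/h.

Maximum speed ≈ 20.6 km/h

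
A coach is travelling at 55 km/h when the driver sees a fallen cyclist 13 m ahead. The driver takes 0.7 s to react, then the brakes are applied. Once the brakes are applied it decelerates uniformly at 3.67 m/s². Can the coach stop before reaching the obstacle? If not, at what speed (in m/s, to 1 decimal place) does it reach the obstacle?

No — it strikes the obstacle at 14.7 m/s

55 km/h ÷ 3.6 = 15.2778 m/s.
Reaction distance = 15.2778 × 0.7 = 10.694 m.
Braking distance needed to stop: v²/(2a) = 233.411 / 7.340 = 31.800 m, so total needed = 10.694 + 31.800 = 42.494 m > 13 m — it cannot stop.
Distance remaining when braking begins: 13 − 10.694 = 2.306 m.
v² = v₀² − 2a·d = 233.411 − 2 × 3.670 × 2.306 = 216.485 m²/s².
v = √216.485 = 14.713 m/s.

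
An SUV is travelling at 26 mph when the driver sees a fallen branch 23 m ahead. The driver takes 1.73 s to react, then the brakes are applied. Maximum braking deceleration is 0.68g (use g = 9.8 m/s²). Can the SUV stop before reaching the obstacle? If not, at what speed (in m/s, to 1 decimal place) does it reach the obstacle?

No — it strikes the obstacle at 9.8 m/s

26 mph × 0.44704 = 11.6230 m/s.
a = 0.68 × 9.8 = 6.664 m/s².
Reaction distance = 11.6230 × 1.73 = 20.108 m.
Braking distance needed to stop: v²/(2a) = 135.094 / 13.328 = 10.136 m, so total needed = 20.108 + 10.136 = 30.244 m > 23 m — it cannot stop.
Distance remaining when braking begins: 23 − 20.108 = 2.892 m.
v² = v₀² − 2a·d = 135.094 − 2 × 6.664 × 2.892 = 96.549 m²/s².
v = √96.549 = 9.826 m/s.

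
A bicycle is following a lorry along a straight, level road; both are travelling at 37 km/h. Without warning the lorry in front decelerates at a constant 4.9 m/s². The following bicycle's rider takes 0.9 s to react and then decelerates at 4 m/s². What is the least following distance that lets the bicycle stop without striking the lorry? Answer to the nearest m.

Minimum gap ≈ 12 m

37 km/h ÷ 3.6 = 10.2778 m/s.
Leader travels v²/(2a_L) = 105.633 / 9.800 = 10.779 m before stopping.
Follower covers v·t_r = 10.2778 × 0.9 = 9.250 m while reacting, then v²/(2a_F) = 105.633 / 8.000 = 13.204 m while braking, for a total of 9.250 + 13.204 = 22.454 m.
Since a_F ≤ a_L and the follower starts braking later, the follower is never slower than the leader, so the closest approach is when both have stopped.
Minimum gap = 22.454 − 10.779 = 11.675 m.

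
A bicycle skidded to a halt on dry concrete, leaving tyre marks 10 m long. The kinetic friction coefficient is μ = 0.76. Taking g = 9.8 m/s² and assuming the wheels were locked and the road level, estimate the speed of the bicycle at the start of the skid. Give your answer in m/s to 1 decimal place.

Initial speed ≈ 12.2 m/s

Deceleration a = μg = 0.76 × 9.8 = 7.448 m/s².
v = √(2a·d) = √(2 × 7.448 × 10) = √148.960 = 12.2049 m/s.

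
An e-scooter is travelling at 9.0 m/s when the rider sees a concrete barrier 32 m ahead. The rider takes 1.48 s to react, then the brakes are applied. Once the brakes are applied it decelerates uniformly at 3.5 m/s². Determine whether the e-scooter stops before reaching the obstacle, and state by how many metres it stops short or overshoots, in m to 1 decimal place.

Reaction distance = 9.0000 × 1.48 = 13.320 m.
Braking distance = v²/(2a) = 81.000 / 7.000 = 11.571 m.
Total stopping distance = 13.320 + 11.571 = 24.891 m, vs 32 m available — it stops with 32 − 24.891 = 7.109 m to spare.

Yes — it stops 7.1 m short of the obstacle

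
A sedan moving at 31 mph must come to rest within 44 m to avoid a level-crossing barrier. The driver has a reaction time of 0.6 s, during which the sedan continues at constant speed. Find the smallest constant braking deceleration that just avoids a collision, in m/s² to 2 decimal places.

Required deceleration ≈ 2.69 m/s²

31 mph × 0.44704 = 13.8582 m/s.
Distance covered during reaction = 13.8582 × 0.6 = 8.315 m.
Distance available for braking: 44 − 8.315 = 35.685 m.
v² = 2a·d ⇒ a = v²/(2d) = 13.8582² / (2 × 35.685) = 192.050 / 71.370 = 2.6909 m/s².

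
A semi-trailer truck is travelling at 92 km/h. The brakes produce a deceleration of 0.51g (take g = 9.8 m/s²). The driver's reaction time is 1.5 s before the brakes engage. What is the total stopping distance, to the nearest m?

92 km/h ÷ 3.6 = 25.5556 m/s.
a = 0.51 × 9.8 = 4.998 m/s².
Reaction distance = v·t_r = 25.5556 × 1.5 = 38.333 m.
Braking distance = v²/(2a) = 25.5556² / (2 × 4.998) = 653.089 / 9.996 = 65.335 m.
Total = 38.333 + 65.335 = 103.668 m.

Total stopping distance ≈ 104 m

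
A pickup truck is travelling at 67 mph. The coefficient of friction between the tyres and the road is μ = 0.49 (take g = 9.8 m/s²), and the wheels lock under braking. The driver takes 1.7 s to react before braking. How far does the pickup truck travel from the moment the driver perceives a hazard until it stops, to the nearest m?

Total stopping distance ≈ 144 m

67 mph × 0.44704 = 29.9517 m/s.
a = μg = 0.49 × 9.8 = 4.802 m/s².
Reaction distance = v·t_r = 29.9517 × 1.7 = 50.918 m.
Braking distance = v²/(2a) = 29.9517² / (2 × 4.802) = 897.104 / 9.604 = 93.409 m.
Total = 50.918 + 93.409 = 144.327 m.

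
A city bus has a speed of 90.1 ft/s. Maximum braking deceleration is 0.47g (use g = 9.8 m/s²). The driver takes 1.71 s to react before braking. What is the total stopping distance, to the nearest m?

90.1 ft/s × 0.3048 = 27.4625 m/s.
a = 0.47 × 9.8 = 4.606 m/s².
Reaction distance = v·t_r = 27.4625 × 1.71 = 46.961 m.
Braking distance = v²/(2a) = 27.4625² / (2 × 4.606) = 754.189 / 9.212 = 81.870 m.
Total = 46.961 + 81.870 = 128.831 m.

Total stopping distance ≈ 129 m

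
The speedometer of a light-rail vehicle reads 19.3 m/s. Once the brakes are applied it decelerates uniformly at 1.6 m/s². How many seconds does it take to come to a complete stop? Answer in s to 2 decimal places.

Braking time ≈ 12.06 s

Braking time = v/a = 19.3000 / 1.600 = 12.062 s.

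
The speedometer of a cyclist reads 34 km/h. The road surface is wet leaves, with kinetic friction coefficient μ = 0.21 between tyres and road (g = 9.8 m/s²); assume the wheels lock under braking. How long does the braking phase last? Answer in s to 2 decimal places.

34 km/h ÷ 3.6 = 9.4444 m/s.
a = μg = 0.21 × 9.8 = 2.058 m/s².
Braking time = v/a = 9.4444 / 2.058 = 4.589 s.

Braking time ≈ 4.59 s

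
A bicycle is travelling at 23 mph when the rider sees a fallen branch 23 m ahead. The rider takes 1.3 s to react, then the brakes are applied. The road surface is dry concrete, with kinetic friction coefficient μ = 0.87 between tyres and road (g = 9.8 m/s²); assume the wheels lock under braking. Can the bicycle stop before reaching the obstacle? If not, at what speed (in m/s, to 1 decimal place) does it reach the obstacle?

Yes — it stops about 3.4 m short of the obstacle, so it never reaches it

23 mph × 0.44704 = 10.2819 m/s.
a = μg = 0.87 × 9.8 = 8.526 m/s².
Reaction distance = 10.2819 × 1.3 = 13.366 m.
Braking distance = v²/(2a) = 105.717 / 17.052 = 6.200 m.
Total stopping distance = 13.366 + 6.200 = 19.566 m, vs 23 m available — it stops with 23 − 19.566 = 3.434 m to spare.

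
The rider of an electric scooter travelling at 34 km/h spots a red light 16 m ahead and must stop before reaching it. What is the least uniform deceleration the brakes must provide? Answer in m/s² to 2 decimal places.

34 km/h ÷ 3.6 = 9.4444 m/s.
v² = 2a·d ⇒ a = v²/(2d) = 9.4444² / (2 × 16.000) = 89.197 / 32.000 = 2.7874 m/s².

Required deceleration ≈ 2.79 m/s²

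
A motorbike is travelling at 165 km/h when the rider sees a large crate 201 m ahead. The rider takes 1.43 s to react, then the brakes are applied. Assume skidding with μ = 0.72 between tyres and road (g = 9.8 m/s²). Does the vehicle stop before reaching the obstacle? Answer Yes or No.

165 km/h ÷ 3.6 = 45.8333 m/s.
a = μg = 0.72 × 9.8 = 7.056 m/s².
Reaction distance = 45.8333 × 1.43 = 65.542 m.
Braking distance = v²/(2a) = 2100.691 / 14.112 = 148.858 m.
Total stopping distance = 65.542 + 148.858 = 214.400 m, vs 201 m available — it cannot stop in time and overshoots by 214.400 − 201 = 13.400 m.

No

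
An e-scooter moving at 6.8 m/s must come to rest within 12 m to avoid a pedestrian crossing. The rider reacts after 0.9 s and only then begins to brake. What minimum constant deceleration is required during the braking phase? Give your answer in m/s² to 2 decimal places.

Required deceleration ≈ 3.93 m/s²

Distance covered during reaction = 6.8000 × 0.9 = 6.120 m.
Distance available for braking: 12 − 6.120 = 5.880 m.
v² = 2a·d ⇒ a = v²/(2d) = 6.8000² / (2 × 5.880) = 46.240 / 11.760 = 3.9320 m/s².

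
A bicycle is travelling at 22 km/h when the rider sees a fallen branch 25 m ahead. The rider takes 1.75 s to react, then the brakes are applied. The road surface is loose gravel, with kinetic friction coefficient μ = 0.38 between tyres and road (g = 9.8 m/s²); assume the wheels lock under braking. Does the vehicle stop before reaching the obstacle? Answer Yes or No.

Yes

22 km/h ÷ 3.6 = 6.1111 m/s.
a = μg = 0.38 × 9.8 = 3.724 m/s².
Reaction distance = 6.1111 × 1.75 = 10.694 m.
Braking distance = v²/(2a) = 37.346 / 7.448 = 5.014 m.
Total stopping distance = 10.694 + 5.014 = 15.708 m, vs 25 m available — it stops with 25 − 15.708 = 9.292 m to spare.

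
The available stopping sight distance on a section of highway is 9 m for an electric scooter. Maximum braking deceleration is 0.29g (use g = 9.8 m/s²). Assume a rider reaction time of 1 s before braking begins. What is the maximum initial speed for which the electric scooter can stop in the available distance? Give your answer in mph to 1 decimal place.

a = 0.29 × 9.8 = 2.842 m/s².
Stopping distance: v·t_r + v²/(2a) = 9 with t_r = 1 s and a = 2.842 m/s².
So v² + 5.684 v − 51.16 = 0.
Positive root: v = −a·t_r + √((a·t_r)² + 2a·d) = −2.842 + √(8.077 + 51.16) = 4.8546 m/s.
4.8546 m/s ÷ 0.44704 = 10.859 mph.

Maximum speed ≈ 10.9 mph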